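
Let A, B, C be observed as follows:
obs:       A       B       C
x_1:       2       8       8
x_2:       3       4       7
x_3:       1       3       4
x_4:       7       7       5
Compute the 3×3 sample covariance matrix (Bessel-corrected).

Step 1 — column means:
  mean(A) = (2 + 3 + 1 + 7) / 4 = 13/4 = 3.25
  mean(B) = (8 + 4 + 3 + 7) / 4 = 22/4 = 5.5
  mean(C) = (8 + 7 + 4 + 5) / 4 = 24/4 = 6

Step 2 — sample covariance S[i,j] = (1/(n-1)) · Σ_k (x_{k,i} - mean_i) · (x_{k,j} - mean_j), with n-1 = 3.
  S[A,A] = ((-1.25)·(-1.25) + (-0.25)·(-0.25) + (-2.25)·(-2.25) + (3.75)·(3.75)) / 3 = 20.75/3 = 6.9167
  S[A,B] = ((-1.25)·(2.5) + (-0.25)·(-1.5) + (-2.25)·(-2.5) + (3.75)·(1.5)) / 3 = 8.5/3 = 2.8333
  S[A,C] = ((-1.25)·(2) + (-0.25)·(1) + (-2.25)·(-2) + (3.75)·(-1)) / 3 = -2/3 = -0.6667
  S[B,B] = ((2.5)·(2.5) + (-1.5)·(-1.5) + (-2.5)·(-2.5) + (1.5)·(1.5)) / 3 = 17/3 = 5.6667
  S[B,C] = ((2.5)·(2) + (-1.5)·(1) + (-2.5)·(-2) + (1.5)·(-1)) / 3 = 7/3 = 2.3333
  S[C,C] = ((2)·(2) + (1)·(1) + (-2)·(-2) + (-1)·(-1)) / 3 = 10/3 = 3.3333

S is symmetric (S[j,i] = S[i,j]). Assembling:

S = [[6.9167, 2.8333, -0.6667],
 [2.8333, 5.6667, 2.3333],
 [-0.6667, 2.3333, 3.3333]]


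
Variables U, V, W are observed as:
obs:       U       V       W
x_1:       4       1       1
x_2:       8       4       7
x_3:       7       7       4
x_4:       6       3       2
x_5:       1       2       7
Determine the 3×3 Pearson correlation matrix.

Step 1 — column means:
  mean(U) = (4 + 8 + 7 + 6 + 1) / 5 = 26/5 = 5.2
  mean(V) = (1 + 4 + 7 + 3 + 2) / 5 = 17/5 = 3.4
  mean(W) = (1 + 7 + 4 + 2 + 7) / 5 = 21/5 = 4.2

Step 2 — sample variances and covariances s[i,j] = (1/(n-1)) · Σ_k (x_{k,i} - mean_i) · (x_{k,j} - mean_j), with n-1 = 4:
  s[U,U] = ((-1.2)·(-1.2) + (2.8)·(2.8) + (1.8)·(1.8) + (0.8)·(0.8) + (-4.2)·(-4.2)) / 4 = 30.8/4 = 7.7
  s[U,V] = ((-1.2)·(-2.4) + (2.8)·(0.6) + (1.8)·(3.6) + (0.8)·(-0.4) + (-4.2)·(-1.4)) / 4 = 16.6/4 = 4.15
  s[U,W] = ((-1.2)·(-3.2) + (2.8)·(2.8) + (1.8)·(-0.2) + (0.8)·(-2.2) + (-4.2)·(2.8)) / 4 = -2.2/4 = -0.55
  s[V,V] = ((-2.4)·(-2.4) + (0.6)·(0.6) + (3.6)·(3.6) + (-0.4)·(-0.4) + (-1.4)·(-1.4)) / 4 = 21.2/4 = 5.3
  s[V,W] = ((-2.4)·(-3.2) + (0.6)·(2.8) + (3.6)·(-0.2) + (-0.4)·(-2.2) + (-1.4)·(2.8)) / 4 = 5.6/4 = 1.4
  s[W,W] = ((-3.2)·(-3.2) + (2.8)·(2.8) + (-0.2)·(-0.2) + (-2.2)·(-2.2) + (2.8)·(2.8)) / 4 = 30.8/4 = 7.7
  Sample standard deviations s_i = √(s[i,i]):
  s(U) = √(7.7) = 2.7749
  s(V) = √(5.3) = 2.3022
  s(W) = √(7.7) = 2.7749

Step 3 — r_{ij} = s_{ij} / (s_i · s_j):
  r[U,U] = 1 (diagonal).
  r[U,V] = 4.15 / (2.7749 · 2.3022) = 4.15 / 6.3883 = 0.6496
  r[U,W] = -0.55 / (2.7749 · 2.7749) = -0.55 / 7.7 = -0.0714
  r[V,V] = 1 (diagonal).
  r[V,W] = 1.4 / (2.3022 · 2.7749) = 1.4 / 6.3883 = 0.2192
  r[W,W] = 1 (diagonal).

R is symmetric with unit diagonal. Assembling:

R = [[1, 0.6496, -0.0714],
 [0.6496, 1, 0.2192],
 [-0.0714, 0.2192, 1]]


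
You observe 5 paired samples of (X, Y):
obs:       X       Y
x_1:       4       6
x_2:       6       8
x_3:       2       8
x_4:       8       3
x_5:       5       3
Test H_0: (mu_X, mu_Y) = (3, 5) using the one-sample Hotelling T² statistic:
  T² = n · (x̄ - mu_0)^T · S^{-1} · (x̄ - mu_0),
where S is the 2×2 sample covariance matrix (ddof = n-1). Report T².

Step 1 — sample mean vector:
  mean(X) = (4 + 6 + 2 + 8 + 5) / 5 = 25/5 = 5
  mean(Y) = (6 + 8 + 8 + 3 + 3) / 5 = 28/5 = 5.6
  x̄ = (5, 5.6),  deviation x̄ - mu_0 = (5, 5.6) - (3, 5) = (2, 0.6).

Step 2 — sample covariance matrix, S[i,j] = (1/(n-1)) · Σ_k (x_{k,i} - mean_i) · (x_{k,j} - mean_j), divisor n-1 = 4:
  S[X,X] = ((-1)·(-1) + (1)·(1) + (-3)·(-3) + (3)·(3) + (0)·(0)) / 4 = 20/4 = 5
  S[X,Y] = ((-1)·(0.4) + (1)·(2.4) + (-3)·(2.4) + (3)·(-2.6) + (0)·(-2.6)) / 4 = -13/4 = -3.25
  S[Y,Y] = ((0.4)·(0.4) + (2.4)·(2.4) + (2.4)·(2.4) + (-2.6)·(-2.6) + (-2.6)·(-2.6)) / 4 = 25.2/4 = 6.3
  S = [[5, -3.25],
 [-3.25, 6.3]].

Step 3 — invert S. det(S) = 5·6.3 - (-3.25)² = 20.9375.
  S^{-1} = (1/det) · [[d, -b], [-b, a]] = [[0.3009, 0.1552],
 [0.1552, 0.2388]].

Step 4 — quadratic form (x̄ - mu_0)^T · S^{-1} · (x̄ - mu_0):
  S^{-1} · (x̄ - mu_0) = (0.6949, 0.4537),
  (x̄ - mu_0)^T · [...] = (2)·(0.6949) + (0.6)·(0.4537) = 1.6621.

Step 5 — scale by n: T² = 5 · 1.6621 = 8.3104.

T² ≈ 8.3104


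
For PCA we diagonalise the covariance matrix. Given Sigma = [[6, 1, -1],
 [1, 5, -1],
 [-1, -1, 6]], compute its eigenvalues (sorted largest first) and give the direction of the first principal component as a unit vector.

Step 1 — characteristic polynomial p(λ) = det(λI - Sigma) = λ³ - tr·λ² + c_1·λ - det, where tr = trace, c_1 = sum of the principal 2×2 minors, det = det(Sigma):
  tr = 6 + 5 + 6 = 17,
  c_1 = (6·5 - (1)²) + (6·6 - (-1)²) + (5·6 - (-1)²) = 29 + 35 + 29 = 93,
  det = 6·(5·6 - (-1)²) - (1)·((1)·6 - (-1)·(-1)) + (-1)·((1)·(-1) - 5·(-1)) = 6·(29) - (1)·(5) + (-1)·(4) = 165.
  So p(λ) = λ³ - 17λ² + 93λ - 165.
Step 2 — look for an integer root (rational root theorem: any rational root is an integer divisor of 165). Testing λ = 5:
  p(5) = 125 - 425 + 465 - 165 = 0  ✓
  Dividing out (λ - 5): p(λ) = (λ - 5)(λ² - 12λ + 33).
Step 3 — remaining eigenvalues from the quadratic λ² - 12λ + 33 = 0:
  Δ = 12² - 4·33 = 144 - 132 = 12,  λ = (12 ± √12)/2 = (12 ± 3.4641)/2 ≈ 7.7321 or 4.2679.
  Sorted: λ_1 = 7.7321,  λ_2 = 5,  λ_3 = 4.2679  (check: sum = 17 = tr ✓).

Step 4 — unit eigenvector for λ_1 ≈ 7.7321: v spans the null space of (Sigma - λ_1 I), whose rows are
  r_1 = (-1.7321, 1, -1),  r_2 = (1, -2.7321, -1),  r_3 = (-1, -1, -1.7321).
  v is orthogonal to every row, so take v ∝ r_1 × r_2 = ((1)·(-1) - (-1)·(-2.7321), (-1)·(1) - (-1.7321)·(-1), (-1.7321)·(-2.7321) - (1)·(1)) ≈ (-3.7321, -2.7321, 3.7321).
  Rescale (multiply by -1 so the first nonzero entry is positive): u = (3.7321, 2.7321, -3.7321).
  ||u|| = √((3.7321)² + (2.7321)² + (-3.7321)²) = √(35.3205) ≈ 5.9431,  v_1 = u/||u|| ≈ (0.628, 0.4597, -0.628) (||v_1|| = 1).

λ_1 = 7.7321,  λ_2 = 5,  λ_3 = 4.2679;  v_1 ≈ (0.628, 0.4597, -0.628)


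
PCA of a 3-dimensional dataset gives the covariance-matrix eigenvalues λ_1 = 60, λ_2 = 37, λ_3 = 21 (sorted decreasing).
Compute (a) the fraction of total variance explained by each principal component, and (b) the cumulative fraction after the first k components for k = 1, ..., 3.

Step 1 — total variance = trace(Sigma) = Σ λ_i = 60 + 37 + 21 = 118.

Step 2 — fraction explained by component i = λ_i / Σ λ:
  PC1: 60/118 = 0.5085
  PC2: 37/118 = 0.3136
  PC3: 21/118 = 0.178

Step 3 — cumulative fraction after k components = (λ_1 + ... + λ_k) / Σ λ:
  k = 1: 60/118 = 0.5085
  k = 2: (60 + 37)/118 = 97/118 = 0.822
  k = 3: (60 + 37 + 21)/118 = 118/118 = 1

Summary (fraction, with percent):

explained: PC1 0.5085 (50.85%), PC2 0.3136 (31.36%), PC3 0.178 (17.8%);  cumulative: 0.5085, 0.822, 1


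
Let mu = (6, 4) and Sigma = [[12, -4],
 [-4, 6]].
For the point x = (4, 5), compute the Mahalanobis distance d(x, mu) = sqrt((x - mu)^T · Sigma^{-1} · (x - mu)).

Step 1 — centre the observation: (x - mu) = (-2, 1).

Step 2 — invert Sigma. det(Sigma) = 12·6 - (-4)² = 56.
  Sigma^{-1} = (1/det) · [[d, -b], [-b, a]] = [[0.1071, 0.0714],
 [0.0714, 0.2143]].

Step 3 — form the quadratic (x - mu)^T · Sigma^{-1} · (x - mu):
  Sigma^{-1} · (x - mu) = (-0.1429, 0.0714).
  (x - mu)^T · [Sigma^{-1} · (x - mu)] = (-2)·(-0.1429) + (1)·(0.0714) = 0.3571.

Step 4 — take square root: d = √(0.3571) ≈ 0.5976.

d(x, mu) = √(0.3571) ≈ 0.5976


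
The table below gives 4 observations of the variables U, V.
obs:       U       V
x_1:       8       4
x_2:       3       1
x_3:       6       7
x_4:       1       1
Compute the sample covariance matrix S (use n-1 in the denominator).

Step 1 — column means:
  mean(U) = (8 + 3 + 6 + 1) / 4 = 18/4 = 4.5
  mean(V) = (4 + 1 + 7 + 1) / 4 = 13/4 = 3.25

Step 2 — sample covariance S[i,j] = (1/(n-1)) · Σ_k (x_{k,i} - mean_i) · (x_{k,j} - mean_j), with n-1 = 3.
  S[U,U] = ((3.5)·(3.5) + (-1.5)·(-1.5) + (1.5)·(1.5) + (-3.5)·(-3.5)) / 3 = 29/3 = 9.6667
  S[U,V] = ((3.5)·(0.75) + (-1.5)·(-2.25) + (1.5)·(3.75) + (-3.5)·(-2.25)) / 3 = 19.5/3 = 6.5
  S[V,V] = ((0.75)·(0.75) + (-2.25)·(-2.25) + (3.75)·(3.75) + (-2.25)·(-2.25)) / 3 = 24.75/3 = 8.25

S is symmetric (S[j,i] = S[i,j]). Assembling:

S = [[9.6667, 6.5],
 [6.5, 8.25]]


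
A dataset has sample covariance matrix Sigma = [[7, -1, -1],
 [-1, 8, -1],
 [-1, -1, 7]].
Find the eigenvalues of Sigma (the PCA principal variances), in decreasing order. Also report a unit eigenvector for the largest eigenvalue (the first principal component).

Step 1 — characteristic polynomial p(λ) = det(λI - Sigma) = λ³ - tr·λ² + c_1·λ - det, where tr = trace, c_1 = sum of the principal 2×2 minors, det = det(Sigma):
  tr = 7 + 8 + 7 = 22,
  c_1 = (7·8 - (-1)²) + (7·7 - (-1)²) + (8·7 - (-1)²) = 55 + 48 + 55 = 158,
  det = 7·(8·7 - (-1)²) - (-1)·((-1)·7 - (-1)·(-1)) + (-1)·((-1)·(-1) - 8·(-1)) = 7·(55) - (-1)·(-8) + (-1)·(9) = 368.
  So p(λ) = λ³ - 22λ² + 158λ - 368.
Step 2 — look for an integer root (rational root theorem: any rational root is an integer divisor of 368). Testing λ = 8:
  p(8) = 512 - 1408 + 1264 - 368 = 0  ✓
  Dividing out (λ - 8): p(λ) = (λ - 8)(λ² - 14λ + 46).
Step 3 — remaining eigenvalues from the quadratic λ² - 14λ + 46 = 0:
  Δ = 14² - 4·46 = 196 - 184 = 12,  λ = (14 ± √12)/2 = (14 ± 3.4641)/2 ≈ 8.7321 or 5.2679.
  Sorted: λ_1 = 8.7321,  λ_2 = 8,  λ_3 = 5.2679  (check: sum = 22 = tr ✓).

Step 4 — unit eigenvector for λ_1 ≈ 8.7321: v spans the null space of (Sigma - λ_1 I), whose rows are
  r_1 = (-1.7321, -1, -1),  r_2 = (-1, -0.7321, -1),  r_3 = (-1, -1, -1.7321).
  v is orthogonal to every row, so take v ∝ r_1 × r_2 = ((-1)·(-1) - (-1)·(-0.7321), (-1)·(-1) - (-1.7321)·(-1), (-1.7321)·(-0.7321) - (-1)·(-1)) ≈ (0.2679, -0.7321, 0.2679).
  Let u = (0.2679, -0.7321, 0.2679).
  ||u|| = √((0.2679)² + (-0.7321)² + (0.2679)²) = √(0.6795) ≈ 0.8243,  v_1 = u/||u|| ≈ (0.3251, -0.8881, 0.3251) (||v_1|| = 1).

λ_1 = 8.7321,  λ_2 = 8,  λ_3 = 5.2679;  v_1 ≈ (0.3251, -0.8881, 0.3251)


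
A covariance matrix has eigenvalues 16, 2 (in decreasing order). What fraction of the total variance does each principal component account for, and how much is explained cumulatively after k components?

Step 1 — total variance = trace(Sigma) = Σ λ_i = 16 + 2 = 18.

Step 2 — fraction explained by component i = λ_i / Σ λ:
  PC1: 16/18 = 0.8889
  PC2: 2/18 = 0.1111

Step 3 — cumulative fraction after k components = (λ_1 + ... + λ_k) / Σ λ:
  k = 1: 16/18 = 0.8889
  k = 2: (16 + 2)/18 = 18/18 = 1

Summary (fraction, with percent):

explained: PC1 0.8889 (88.89%), PC2 0.1111 (11.11%);  cumulative: 0.8889, 1


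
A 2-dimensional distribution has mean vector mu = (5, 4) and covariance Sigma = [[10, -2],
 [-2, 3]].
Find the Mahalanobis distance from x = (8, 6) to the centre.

Step 1 — centre the observation: (x - mu) = (3, 2).

Step 2 — invert Sigma. det(Sigma) = 10·3 - (-2)² = 26.
  Sigma^{-1} = (1/det) · [[d, -b], [-b, a]] = [[0.1154, 0.0769],
 [0.0769, 0.3846]].

Step 3 — form the quadratic (x - mu)^T · Sigma^{-1} · (x - mu):
  Sigma^{-1} · (x - mu) = (0.5, 1).
  (x - mu)^T · [Sigma^{-1} · (x - mu)] = (3)·(0.5) + (2)·(1) = 3.5.

Step 4 — take square root: d = √(3.5) ≈ 1.8708.

d(x, mu) = √(3.5) ≈ 1.8708


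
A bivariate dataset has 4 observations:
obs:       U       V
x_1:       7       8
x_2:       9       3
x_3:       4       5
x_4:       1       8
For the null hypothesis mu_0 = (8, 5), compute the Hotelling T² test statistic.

Step 1 — sample mean vector:
  mean(U) = (7 + 9 + 4 + 1) / 4 = 21/4 = 5.25
  mean(V) = (8 + 3 + 5 + 8) / 4 = 24/4 = 6
  x̄ = (5.25, 6),  deviation x̄ - mu_0 = (5.25, 6) - (8, 5) = (-2.75, 1).

Step 2 — sample covariance matrix, S[i,j] = (1/(n-1)) · Σ_k (x_{k,i} - mean_i) · (x_{k,j} - mean_j), divisor n-1 = 3:
  S[U,U] = ((1.75)·(1.75) + (3.75)·(3.75) + (-1.25)·(-1.25) + (-4.25)·(-4.25)) / 3 = 36.75/3 = 12.25
  S[U,V] = ((1.75)·(2) + (3.75)·(-3) + (-1.25)·(-1) + (-4.25)·(2)) / 3 = -15/3 = -5
  S[V,V] = ((2)·(2) + (-3)·(-3) + (-1)·(-1) + (2)·(2)) / 3 = 18/3 = 6
  S = [[12.25, -5],
 [-5, 6]].

Step 3 — invert S. det(S) = 12.25·6 - (-5)² = 48.5.
  S^{-1} = (1/det) · [[d, -b], [-b, a]] = [[0.1237, 0.1031],
 [0.1031, 0.2526]].

Step 4 — quadratic form (x̄ - mu_0)^T · S^{-1} · (x̄ - mu_0):
  S^{-1} · (x̄ - mu_0) = (-0.2371, -0.0309),
  (x̄ - mu_0)^T · [...] = (-2.75)·(-0.2371) + (1)·(-0.0309) = 0.6211.

Step 5 — scale by n: T² = 4 · 0.6211 = 2.4845.

T² ≈ 2.4845


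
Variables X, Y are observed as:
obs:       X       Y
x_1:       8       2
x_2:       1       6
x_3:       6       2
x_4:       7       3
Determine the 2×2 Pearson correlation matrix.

Step 1 — column means:
  mean(X) = (8 + 1 + 6 + 7) / 4 = 22/4 = 5.5
  mean(Y) = (2 + 6 + 2 + 3) / 4 = 13/4 = 3.25

Step 2 — sample variances and covariances s[i,j] = (1/(n-1)) · Σ_k (x_{k,i} - mean_i) · (x_{k,j} - mean_j), with n-1 = 3:
  s[X,X] = ((2.5)·(2.5) + (-4.5)·(-4.5) + (0.5)·(0.5) + (1.5)·(1.5)) / 3 = 29/3 = 9.6667
  s[X,Y] = ((2.5)·(-1.25) + (-4.5)·(2.75) + (0.5)·(-1.25) + (1.5)·(-0.25)) / 3 = -16.5/3 = -5.5
  s[Y,Y] = ((-1.25)·(-1.25) + (2.75)·(2.75) + (-1.25)·(-1.25) + (-0.25)·(-0.25)) / 3 = 10.75/3 = 3.5833
  Sample standard deviations s_i = √(s[i,i]):
  s(X) = √(9.6667) = 3.1091
  s(Y) = √(3.5833) = 1.893

Step 3 — r_{ij} = s_{ij} / (s_i · s_j):
  r[X,X] = 1 (diagonal).
  r[X,Y] = -5.5 / (3.1091 · 1.893) = -5.5 / 5.8855 = -0.9345
  r[Y,Y] = 1 (diagonal).

R is symmetric with unit diagonal. Assembling:

R = [[1, -0.9345],
 [-0.9345, 1]]


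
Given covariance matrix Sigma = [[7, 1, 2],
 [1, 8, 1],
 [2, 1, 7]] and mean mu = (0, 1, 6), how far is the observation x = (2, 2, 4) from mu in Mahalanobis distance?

Step 1 — centre the observation: (x - mu) = (2, 1, -2).

Step 2 — invert Sigma (cofactor / det for 3×3, or solve directly):
  Sigma^{-1} = [[0.1571, -0.0143, -0.0429],
 [-0.0143, 0.1286, -0.0143],
 [-0.0429, -0.0143, 0.1571]].

Step 3 — form the quadratic (x - mu)^T · Sigma^{-1} · (x - mu):
  Sigma^{-1} · (x - mu) = (0.3857, 0.1286, -0.4143).
  (x - mu)^T · [Sigma^{-1} · (x - mu)] = (2)·(0.3857) + (1)·(0.1286) + (-2)·(-0.4143) = 1.7286.

Step 4 — take square root: d = √(1.7286) ≈ 1.3148.

d(x, mu) = √(1.7286) ≈ 1.3148


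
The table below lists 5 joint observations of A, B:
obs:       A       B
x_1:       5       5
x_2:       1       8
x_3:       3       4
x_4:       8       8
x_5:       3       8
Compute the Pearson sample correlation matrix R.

Step 1 — column means:
  mean(A) = (5 + 1 + 3 + 8 + 3) / 5 = 20/5 = 4
  mean(B) = (5 + 8 + 4 + 8 + 8) / 5 = 33/5 = 6.6

Step 2 — sample variances and covariances s[i,j] = (1/(n-1)) · Σ_k (x_{k,i} - mean_i) · (x_{k,j} - mean_j), with n-1 = 4:
  s[A,A] = ((1)·(1) + (-3)·(-3) + (-1)·(-1) + (4)·(4) + (-1)·(-1)) / 4 = 28/4 = 7
  s[A,B] = ((1)·(-1.6) + (-3)·(1.4) + (-1)·(-2.6) + (4)·(1.4) + (-1)·(1.4)) / 4 = 1/4 = 0.25
  s[B,B] = ((-1.6)·(-1.6) + (1.4)·(1.4) + (-2.6)·(-2.6) + (1.4)·(1.4) + (1.4)·(1.4)) / 4 = 15.2/4 = 3.8
  Sample standard deviations s_i = √(s[i,i]):
  s(A) = √(7) = 2.6458
  s(B) = √(3.8) = 1.9494

Step 3 — r_{ij} = s_{ij} / (s_i · s_j):
  r[A,A] = 1 (diagonal).
  r[A,B] = 0.25 / (2.6458 · 1.9494) = 0.25 / 5.1575 = 0.0485
  r[B,B] = 1 (diagonal).

R is symmetric with unit diagonal. Assembling:

R = [[1, 0.0485],
 [0.0485, 1]]


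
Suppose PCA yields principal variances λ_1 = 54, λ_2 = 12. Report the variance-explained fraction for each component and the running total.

Step 1 — total variance = trace(Sigma) = Σ λ_i = 54 + 12 = 66.

Step 2 — fraction explained by component i = λ_i / Σ λ:
  PC1: 54/66 = 0.8182
  PC2: 12/66 = 0.1818

Step 3 — cumulative fraction after k components = (λ_1 + ... + λ_k) / Σ λ:
  k = 1: 54/66 = 0.8182
  k = 2: (54 + 12)/66 = 66/66 = 1

Summary (fraction, with percent):

explained: PC1 0.8182 (81.82%), PC2 0.1818 (18.18%);  cumulative: 0.8182, 1


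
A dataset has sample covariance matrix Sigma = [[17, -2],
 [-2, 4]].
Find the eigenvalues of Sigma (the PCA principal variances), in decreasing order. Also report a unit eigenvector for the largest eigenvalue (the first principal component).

Step 1 — characteristic polynomial of 2×2 Sigma:
  det(Sigma - λI) = λ² - trace · λ + det = 0.
  trace = 17 + 4 = 21, det = 17·4 - (-2)² = 64.
Step 2 — discriminant:
  Δ = trace² - 4·det = 441 - 256 = 185.
Step 3 — eigenvalues:
  λ = (trace ± √Δ)/2 = (21 ± 13.6015)/2,
  λ_1 = 17.3007,  λ_2 = 3.6993.

Step 4 — unit eigenvector for λ_1: solve (Sigma - λ_1 I)v = 0. First row:
  (17 - 17.3007)·v_x + (-2)·v_y = 0, i.e. (-0.3007)·v_x + (-2)·v_y = 0,
  so v ∝ (b, λ_1 - a) = (-2, 0.3007); multiply by -1 so the first entry is positive: u = (2, -0.3007).
  ||u|| = √((2)² + (-0.3007)²) = √(4.0904) ≈ 2.0225,
  v_1 = u/||u|| ≈ (0.9889, -0.1487) (||v_1|| = 1).

λ_1 = 17.3007,  λ_2 = 3.6993;  v_1 ≈ (0.9889, -0.1487)


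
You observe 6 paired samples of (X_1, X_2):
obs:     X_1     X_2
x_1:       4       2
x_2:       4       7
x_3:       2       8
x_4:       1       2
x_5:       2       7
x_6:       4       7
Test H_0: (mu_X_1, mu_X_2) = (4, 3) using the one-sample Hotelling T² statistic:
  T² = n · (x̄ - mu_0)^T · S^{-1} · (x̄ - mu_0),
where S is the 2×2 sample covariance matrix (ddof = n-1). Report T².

Step 1 — sample mean vector:
  mean(X_1) = (4 + 4 + 2 + 1 + 2 + 4) / 6 = 17/6 = 2.8333
  mean(X_2) = (2 + 7 + 8 + 2 + 7 + 7) / 6 = 33/6 = 5.5
  x̄ = (2.8333, 5.5),  deviation x̄ - mu_0 = (2.8333, 5.5) - (4, 3) = (-1.1667, 2.5).

Step 2 — sample covariance matrix, S[i,j] = (1/(n-1)) · Σ_k (x_{k,i} - mean_i) · (x_{k,j} - mean_j), divisor n-1 = 5:
  S[X_1,X_1] = ((1.1667)·(1.1667) + (1.1667)·(1.1667) + (-0.8333)·(-0.8333) + (-1.8333)·(-1.8333) + (-0.8333)·(-0.8333) + (1.1667)·(1.1667)) / 5 = 8.8333/5 = 1.7667
  S[X_1,X_2] = ((1.1667)·(-3.5) + (1.1667)·(1.5) + (-0.8333)·(2.5) + (-1.8333)·(-3.5) + (-0.8333)·(1.5) + (1.1667)·(1.5)) / 5 = 2.5/5 = 0.5
  S[X_2,X_2] = ((-3.5)·(-3.5) + (1.5)·(1.5) + (2.5)·(2.5) + (-3.5)·(-3.5) + (1.5)·(1.5) + (1.5)·(1.5)) / 5 = 37.5/5 = 7.5
  S = [[1.7667, 0.5],
 [0.5, 7.5]].

Step 3 — invert S. det(S) = 1.7667·7.5 - (0.5)² = 13.
  S^{-1} = (1/det) · [[d, -b], [-b, a]] = [[0.5769, -0.0385],
 [-0.0385, 0.1359]].

Step 4 — quadratic form (x̄ - mu_0)^T · S^{-1} · (x̄ - mu_0):
  S^{-1} · (x̄ - mu_0) = (-0.7692, 0.3846),
  (x̄ - mu_0)^T · [...] = (-1.1667)·(-0.7692) + (2.5)·(0.3846) = 1.859.

Step 5 — scale by n: T² = 6 · 1.859 = 11.1538.

T² ≈ 11.1538


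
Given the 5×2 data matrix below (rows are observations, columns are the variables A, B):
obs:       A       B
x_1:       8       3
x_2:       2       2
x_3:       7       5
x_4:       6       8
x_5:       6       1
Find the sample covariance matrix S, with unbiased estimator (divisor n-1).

Step 1 — column means:
  mean(A) = (8 + 2 + 7 + 6 + 6) / 5 = 29/5 = 5.8
  mean(B) = (3 + 2 + 5 + 8 + 1) / 5 = 19/5 = 3.8

Step 2 — sample covariance S[i,j] = (1/(n-1)) · Σ_k (x_{k,i} - mean_i) · (x_{k,j} - mean_j), with n-1 = 4.
  S[A,A] = ((2.2)·(2.2) + (-3.8)·(-3.8) + (1.2)·(1.2) + (0.2)·(0.2) + (0.2)·(0.2)) / 4 = 20.8/4 = 5.2
  S[A,B] = ((2.2)·(-0.8) + (-3.8)·(-1.8) + (1.2)·(1.2) + (0.2)·(4.2) + (0.2)·(-2.8)) / 4 = 6.8/4 = 1.7
  S[B,B] = ((-0.8)·(-0.8) + (-1.8)·(-1.8) + (1.2)·(1.2) + (4.2)·(4.2) + (-2.8)·(-2.8)) / 4 = 30.8/4 = 7.7

S is symmetric (S[j,i] = S[i,j]). Assembling:

S = [[5.2, 1.7],
 [1.7, 7.7]]


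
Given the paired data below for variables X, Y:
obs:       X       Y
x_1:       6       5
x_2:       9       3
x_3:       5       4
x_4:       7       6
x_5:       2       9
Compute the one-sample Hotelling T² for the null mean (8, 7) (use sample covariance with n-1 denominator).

Step 1 — sample mean vector:
  mean(X) = (6 + 9 + 5 + 7 + 2) / 5 = 29/5 = 5.8
  mean(Y) = (5 + 3 + 4 + 6 + 9) / 5 = 27/5 = 5.4
  x̄ = (5.8, 5.4),  deviation x̄ - mu_0 = (5.8, 5.4) - (8, 7) = (-2.2, -1.6).

Step 2 — sample covariance matrix, S[i,j] = (1/(n-1)) · Σ_k (x_{k,i} - mean_i) · (x_{k,j} - mean_j), divisor n-1 = 4:
  S[X,X] = ((0.2)·(0.2) + (3.2)·(3.2) + (-0.8)·(-0.8) + (1.2)·(1.2) + (-3.8)·(-3.8)) / 4 = 26.8/4 = 6.7
  S[X,Y] = ((0.2)·(-0.4) + (3.2)·(-2.4) + (-0.8)·(-1.4) + (1.2)·(0.6) + (-3.8)·(3.6)) / 4 = -19.6/4 = -4.9
  S[Y,Y] = ((-0.4)·(-0.4) + (-2.4)·(-2.4) + (-1.4)·(-1.4) + (0.6)·(0.6) + (3.6)·(3.6)) / 4 = 21.2/4 = 5.3
  S = [[6.7, -4.9],
 [-4.9, 5.3]].

Step 3 — invert S. det(S) = 6.7·5.3 - (-4.9)² = 11.5.
  S^{-1} = (1/det) · [[d, -b], [-b, a]] = [[0.4609, 0.4261],
 [0.4261, 0.5826]].

Step 4 — quadratic form (x̄ - mu_0)^T · S^{-1} · (x̄ - mu_0):
  S^{-1} · (x̄ - mu_0) = (-1.6957, -1.8696),
  (x̄ - mu_0)^T · [...] = (-2.2)·(-1.6957) + (-1.6)·(-1.8696) = 6.7217.

Step 5 — scale by n: T² = 5 · 6.7217 = 33.6087.

T² ≈ 33.6087


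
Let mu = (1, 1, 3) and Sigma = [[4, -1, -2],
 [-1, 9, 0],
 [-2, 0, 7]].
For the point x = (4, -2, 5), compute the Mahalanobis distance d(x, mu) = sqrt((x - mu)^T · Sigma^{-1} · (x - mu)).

Step 1 — centre the observation: (x - mu) = (3, -3, 2).

Step 2 — invert Sigma (cofactor / det for 3×3, or solve directly):
  Sigma^{-1} = [[0.3014, 0.0335, 0.0861],
 [0.0335, 0.1148, 0.0096],
 [0.0861, 0.0096, 0.1675]].

Step 3 — form the quadratic (x - mu)^T · Sigma^{-1} · (x - mu):
  Sigma^{-1} · (x - mu) = (0.9761, -0.2249, 0.5646).
  (x - mu)^T · [Sigma^{-1} · (x - mu)] = (3)·(0.9761) + (-3)·(-0.2249) + (2)·(0.5646) = 4.7321.

Step 4 — take square root: d = √(4.7321) ≈ 2.1753.

d(x, mu) = √(4.7321) ≈ 2.1753


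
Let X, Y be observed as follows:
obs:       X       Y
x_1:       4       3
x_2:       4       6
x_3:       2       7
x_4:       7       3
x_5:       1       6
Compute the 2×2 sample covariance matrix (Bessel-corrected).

Step 1 — column means:
  mean(X) = (4 + 4 + 2 + 7 + 1) / 5 = 18/5 = 3.6
  mean(Y) = (3 + 6 + 7 + 3 + 6) / 5 = 25/5 = 5

Step 2 — sample covariance S[i,j] = (1/(n-1)) · Σ_k (x_{k,i} - mean_i) · (x_{k,j} - mean_j), with n-1 = 4.
  S[X,X] = ((0.4)·(0.4) + (0.4)·(0.4) + (-1.6)·(-1.6) + (3.4)·(3.4) + (-2.6)·(-2.6)) / 4 = 21.2/4 = 5.3
  S[X,Y] = ((0.4)·(-2) + (0.4)·(1) + (-1.6)·(2) + (3.4)·(-2) + (-2.6)·(1)) / 4 = -13/4 = -3.25
  S[Y,Y] = ((-2)·(-2) + (1)·(1) + (2)·(2) + (-2)·(-2) + (1)·(1)) / 4 = 14/4 = 3.5

S is symmetric (S[j,i] = S[i,j]). Assembling:

S = [[5.3, -3.25],
 [-3.25, 3.5]]


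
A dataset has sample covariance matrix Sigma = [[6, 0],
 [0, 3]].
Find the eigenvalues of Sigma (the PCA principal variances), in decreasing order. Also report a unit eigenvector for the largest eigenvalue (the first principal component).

Step 1 — characteristic polynomial of 2×2 Sigma:
  det(Sigma - λI) = λ² - trace · λ + det = 0.
  trace = 6 + 3 = 9, det = 6·3 - (0)² = 18.
Step 2 — discriminant:
  Δ = trace² - 4·det = 81 - 72 = 9.
Step 3 — eigenvalues:
  λ = (trace ± √Δ)/2 = (9 ± 3)/2,
  λ_1 = 6,  λ_2 = 3.

Step 4 — unit eigenvector for λ_1: Sigma is diagonal, so its eigenvectors are the coordinate axes. λ_1 = 6 is the diagonal entry on the first coordinate axis, hence
  v_1 = (1, 0) (||v_1|| = 1).

λ_1 = 6,  λ_2 = 3;  v_1 ≈ (1, 0)


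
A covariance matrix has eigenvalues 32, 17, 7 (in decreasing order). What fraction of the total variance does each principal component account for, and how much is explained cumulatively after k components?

Step 1 — total variance = trace(Sigma) = Σ λ_i = 32 + 17 + 7 = 56.

Step 2 — fraction explained by component i = λ_i / Σ λ:
  PC1: 32/56 = 0.5714
  PC2: 17/56 = 0.3036
  PC3: 7/56 = 0.125

Step 3 — cumulative fraction after k components = (λ_1 + ... + λ_k) / Σ λ:
  k = 1: 32/56 = 0.5714
  k = 2: (32 + 17)/56 = 49/56 = 0.875
  k = 3: (32 + 17 + 7)/56 = 56/56 = 1

Summary (fraction, with percent):

explained: PC1 0.5714 (57.14%), PC2 0.3036 (30.36%), PC3 0.125 (12.5%);  cumulative: 0.5714, 0.875, 1


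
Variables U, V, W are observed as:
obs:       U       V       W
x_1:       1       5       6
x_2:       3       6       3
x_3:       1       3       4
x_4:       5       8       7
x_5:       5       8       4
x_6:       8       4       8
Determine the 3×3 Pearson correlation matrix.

Step 1 — column means:
  mean(U) = (1 + 3 + 1 + 5 + 5 + 8) / 6 = 23/6 = 3.8333
  mean(V) = (5 + 6 + 3 + 8 + 8 + 4) / 6 = 34/6 = 5.6667
  mean(W) = (6 + 3 + 4 + 7 + 4 + 8) / 6 = 32/6 = 5.3333

Step 2 — sample variances and covariances s[i,j] = (1/(n-1)) · Σ_k (x_{k,i} - mean_i) · (x_{k,j} - mean_j), with n-1 = 5:
  s[U,U] = ((-2.8333)·(-2.8333) + (-0.8333)·(-0.8333) + (-2.8333)·(-2.8333) + (1.1667)·(1.1667) + (1.1667)·(1.1667) + (4.1667)·(4.1667)) / 5 = 36.8333/5 = 7.3667
  s[U,V] = ((-2.8333)·(-0.6667) + (-0.8333)·(0.3333) + (-2.8333)·(-2.6667) + (1.1667)·(2.3333) + (1.1667)·(2.3333) + (4.1667)·(-1.6667)) / 5 = 7.6667/5 = 1.5333
  s[U,W] = ((-2.8333)·(0.6667) + (-0.8333)·(-2.3333) + (-2.8333)·(-1.3333) + (1.1667)·(1.6667) + (1.1667)·(-1.3333) + (4.1667)·(2.6667)) / 5 = 15.3333/5 = 3.0667
  s[V,V] = ((-0.6667)·(-0.6667) + (0.3333)·(0.3333) + (-2.6667)·(-2.6667) + (2.3333)·(2.3333) + (2.3333)·(2.3333) + (-1.6667)·(-1.6667)) / 5 = 21.3333/5 = 4.2667
  s[V,W] = ((-0.6667)·(0.6667) + (0.3333)·(-2.3333) + (-2.6667)·(-1.3333) + (2.3333)·(1.6667) + (2.3333)·(-1.3333) + (-1.6667)·(2.6667)) / 5 = -1.3333/5 = -0.2667
  s[W,W] = ((0.6667)·(0.6667) + (-2.3333)·(-2.3333) + (-1.3333)·(-1.3333) + (1.6667)·(1.6667) + (-1.3333)·(-1.3333) + (2.6667)·(2.6667)) / 5 = 19.3333/5 = 3.8667
  Sample standard deviations s_i = √(s[i,i]):
  s(U) = √(7.3667) = 2.7142
  s(V) = √(4.2667) = 2.0656
  s(W) = √(3.8667) = 1.9664

Step 3 — r_{ij} = s_{ij} / (s_i · s_j):
  r[U,U] = 1 (diagonal).
  r[U,V] = 1.5333 / (2.7142 · 2.0656) = 1.5333 / 5.6063 = 0.2735
  r[U,W] = 3.0667 / (2.7142 · 1.9664) = 3.0667 / 5.3371 = 0.5746
  r[V,V] = 1 (diagonal).
  r[V,W] = -0.2667 / (2.0656 · 1.9664) = -0.2667 / 4.0617 = -0.0657
  r[W,W] = 1 (diagonal).

R is symmetric with unit diagonal. Assembling:

R = [[1, 0.2735, 0.5746],
 [0.2735, 1, -0.0657],
 [0.5746, -0.0657, 1]]


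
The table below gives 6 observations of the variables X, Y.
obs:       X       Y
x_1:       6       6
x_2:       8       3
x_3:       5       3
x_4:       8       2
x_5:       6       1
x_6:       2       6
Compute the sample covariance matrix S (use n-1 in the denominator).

Step 1 — column means:
  mean(X) = (6 + 8 + 5 + 8 + 6 + 2) / 6 = 35/6 = 5.8333
  mean(Y) = (6 + 3 + 3 + 2 + 1 + 6) / 6 = 21/6 = 3.5

Step 2 — sample covariance S[i,j] = (1/(n-1)) · Σ_k (x_{k,i} - mean_i) · (x_{k,j} - mean_j), with n-1 = 5.
  S[X,X] = ((0.1667)·(0.1667) + (2.1667)·(2.1667) + (-0.8333)·(-0.8333) + (2.1667)·(2.1667) + (0.1667)·(0.1667) + (-3.8333)·(-3.8333)) / 5 = 24.8333/5 = 4.9667
  S[X,Y] = ((0.1667)·(2.5) + (2.1667)·(-0.5) + (-0.8333)·(-0.5) + (2.1667)·(-1.5) + (0.1667)·(-2.5) + (-3.8333)·(2.5)) / 5 = -13.5/5 = -2.7
  S[Y,Y] = ((2.5)·(2.5) + (-0.5)·(-0.5) + (-0.5)·(-0.5) + (-1.5)·(-1.5) + (-2.5)·(-2.5) + (2.5)·(2.5)) / 5 = 21.5/5 = 4.3

S is symmetric (S[j,i] = S[i,j]). Assembling:

S = [[4.9667, -2.7],
 [-2.7, 4.3]]


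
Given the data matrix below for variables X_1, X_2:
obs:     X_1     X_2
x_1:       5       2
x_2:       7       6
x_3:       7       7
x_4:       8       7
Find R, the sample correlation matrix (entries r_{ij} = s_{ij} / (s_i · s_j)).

Step 1 — column means:
  mean(X_1) = (5 + 7 + 7 + 8) / 4 = 27/4 = 6.75
  mean(X_2) = (2 + 6 + 7 + 7) / 4 = 22/4 = 5.5

Step 2 — sample variances and covariances s[i,j] = (1/(n-1)) · Σ_k (x_{k,i} - mean_i) · (x_{k,j} - mean_j), with n-1 = 3:
  s[X_1,X_1] = ((-1.75)·(-1.75) + (0.25)·(0.25) + (0.25)·(0.25) + (1.25)·(1.25)) / 3 = 4.75/3 = 1.5833
  s[X_1,X_2] = ((-1.75)·(-3.5) + (0.25)·(0.5) + (0.25)·(1.5) + (1.25)·(1.5)) / 3 = 8.5/3 = 2.8333
  s[X_2,X_2] = ((-3.5)·(-3.5) + (0.5)·(0.5) + (1.5)·(1.5) + (1.5)·(1.5)) / 3 = 17/3 = 5.6667
  Sample standard deviations s_i = √(s[i,i]):
  s(X_1) = √(1.5833) = 1.2583
  s(X_2) = √(5.6667) = 2.3805

Step 3 — r_{ij} = s_{ij} / (s_i · s_j):
  r[X_1,X_1] = 1 (diagonal).
  r[X_1,X_2] = 2.8333 / (1.2583 · 2.3805) = 2.8333 / 2.9954 = 0.9459
  r[X_2,X_2] = 1 (diagonal).

R is symmetric with unit diagonal. Assembling:

R = [[1, 0.9459],
 [0.9459, 1]]


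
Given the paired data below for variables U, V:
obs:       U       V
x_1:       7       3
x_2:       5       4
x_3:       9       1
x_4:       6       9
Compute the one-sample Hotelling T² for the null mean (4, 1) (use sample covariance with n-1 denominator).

Step 1 — sample mean vector:
  mean(U) = (7 + 5 + 9 + 6) / 4 = 27/4 = 6.75
  mean(V) = (3 + 4 + 1 + 9) / 4 = 17/4 = 4.25
  x̄ = (6.75, 4.25),  deviation x̄ - mu_0 = (6.75, 4.25) - (4, 1) = (2.75, 3.25).

Step 2 — sample covariance matrix, S[i,j] = (1/(n-1)) · Σ_k (x_{k,i} - mean_i) · (x_{k,j} - mean_j), divisor n-1 = 3:
  S[U,U] = ((0.25)·(0.25) + (-1.75)·(-1.75) + (2.25)·(2.25) + (-0.75)·(-0.75)) / 3 = 8.75/3 = 2.9167
  S[U,V] = ((0.25)·(-1.25) + (-1.75)·(-0.25) + (2.25)·(-3.25) + (-0.75)·(4.75)) / 3 = -10.75/3 = -3.5833
  S[V,V] = ((-1.25)·(-1.25) + (-0.25)·(-0.25) + (-3.25)·(-3.25) + (4.75)·(4.75)) / 3 = 34.75/3 = 11.5833
  S = [[2.9167, -3.5833],
 [-3.5833, 11.5833]].

Step 3 — invert S. det(S) = 2.9167·11.5833 - (-3.5833)² = 20.9444.
  S^{-1} = (1/det) · [[d, -b], [-b, a]] = [[0.5531, 0.1711],
 [0.1711, 0.1393]].

Step 4 — quadratic form (x̄ - mu_0)^T · S^{-1} · (x̄ - mu_0):
  S^{-1} · (x̄ - mu_0) = (2.0769, 0.9231),
  (x̄ - mu_0)^T · [...] = (2.75)·(2.0769) + (3.25)·(0.9231) = 8.7115.

Step 5 — scale by n: T² = 4 · 8.7115 = 34.8462.

T² ≈ 34.8462


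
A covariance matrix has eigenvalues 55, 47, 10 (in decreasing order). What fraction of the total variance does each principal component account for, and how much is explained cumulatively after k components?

Step 1 — total variance = trace(Sigma) = Σ λ_i = 55 + 47 + 10 = 112.

Step 2 — fraction explained by component i = λ_i / Σ λ:
  PC1: 55/112 = 0.4911
  PC2: 47/112 = 0.4196
  PC3: 10/112 = 0.0893

Step 3 — cumulative fraction after k components = (λ_1 + ... + λ_k) / Σ λ:
  k = 1: 55/112 = 0.4911
  k = 2: (55 + 47)/112 = 102/112 = 0.9107
  k = 3: (55 + 47 + 10)/112 = 112/112 = 1

Summary (fraction, with percent):

explained: PC1 0.4911 (49.11%), PC2 0.4196 (41.96%), PC3 0.0893 (8.93%);  cumulative: 0.4911, 0.9107, 1


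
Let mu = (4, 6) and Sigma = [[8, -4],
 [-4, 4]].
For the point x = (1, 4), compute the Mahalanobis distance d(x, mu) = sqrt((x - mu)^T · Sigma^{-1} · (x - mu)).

Step 1 — centre the observation: (x - mu) = (-3, -2).

Step 2 — invert Sigma. det(Sigma) = 8·4 - (-4)² = 16.
  Sigma^{-1} = (1/det) · [[d, -b], [-b, a]] = [[0.25, 0.25],
 [0.25, 0.5]].

Step 3 — form the quadratic (x - mu)^T · Sigma^{-1} · (x - mu):
  Sigma^{-1} · (x - mu) = (-1.25, -1.75).
  (x - mu)^T · [Sigma^{-1} · (x - mu)] = (-3)·(-1.25) + (-2)·(-1.75) = 7.25.

Step 4 — take square root: d = √(7.25) ≈ 2.6926.

d(x, mu) = √(7.25) ≈ 2.6926


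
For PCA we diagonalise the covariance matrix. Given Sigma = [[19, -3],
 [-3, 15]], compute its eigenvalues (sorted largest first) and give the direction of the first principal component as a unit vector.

Step 1 — characteristic polynomial of 2×2 Sigma:
  det(Sigma - λI) = λ² - trace · λ + det = 0.
  trace = 19 + 15 = 34, det = 19·15 - (-3)² = 276.
Step 2 — discriminant:
  Δ = trace² - 4·det = 1156 - 1104 = 52.
Step 3 — eigenvalues:
  λ = (trace ± √Δ)/2 = (34 ± 7.2111)/2,
  λ_1 = 20.6056,  λ_2 = 13.3944.

Step 4 — unit eigenvector for λ_1: solve (Sigma - λ_1 I)v = 0. First row:
  (19 - 20.6056)·v_x + (-3)·v_y = 0, i.e. (-1.6056)·v_x + (-3)·v_y = 0,
  so v ∝ (b, λ_1 - a) = (-3, 1.6056); multiply by -1 so the first entry is positive: u = (3, -1.6056).
  ||u|| = √((3)² + (-1.6056)²) = √(11.5778) ≈ 3.4026,
  v_1 = u/||u|| ≈ (0.8817, -0.4719) (||v_1|| = 1).

λ_1 = 20.6056,  λ_2 = 13.3944;  v_1 ≈ (0.8817, -0.4719)


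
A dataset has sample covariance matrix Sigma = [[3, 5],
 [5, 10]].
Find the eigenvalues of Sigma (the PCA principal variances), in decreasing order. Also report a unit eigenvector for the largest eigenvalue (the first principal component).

Step 1 — characteristic polynomial of 2×2 Sigma:
  det(Sigma - λI) = λ² - trace · λ + det = 0.
  trace = 3 + 10 = 13, det = 3·10 - (5)² = 5.
Step 2 — discriminant:
  Δ = trace² - 4·det = 169 - 20 = 149.
Step 3 — eigenvalues:
  λ = (trace ± √Δ)/2 = (13 ± 12.2066)/2,
  λ_1 = 12.6033,  λ_2 = 0.3967.

Step 4 — unit eigenvector for λ_1: solve (Sigma - λ_1 I)v = 0. First row:
  (3 - 12.6033)·v_x + (5)·v_y = 0, i.e. (-9.6033)·v_x + (5)·v_y = 0,
  so v ∝ (b, λ_1 - a) = (5, 9.6033) = u.
  ||u|| = √((5)² + (9.6033)²) = √(117.2229) ≈ 10.827,
  v_1 = u/||u|| ≈ (0.4618, 0.887) (||v_1|| = 1).

λ_1 = 12.6033,  λ_2 = 0.3967;  v_1 ≈ (0.4618, 0.887)


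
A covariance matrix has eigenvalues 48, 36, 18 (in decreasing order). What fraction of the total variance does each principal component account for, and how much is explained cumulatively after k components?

Step 1 — total variance = trace(Sigma) = Σ λ_i = 48 + 36 + 18 = 102.

Step 2 — fraction explained by component i = λ_i / Σ λ:
  PC1: 48/102 = 0.4706
  PC2: 36/102 = 0.3529
  PC3: 18/102 = 0.1765

Step 3 — cumulative fraction after k components = (λ_1 + ... + λ_k) / Σ λ:
  k = 1: 48/102 = 0.4706
  k = 2: (48 + 36)/102 = 84/102 = 0.8235
  k = 3: (48 + 36 + 18)/102 = 102/102 = 1

Summary (fraction, with percent):

explained: PC1 0.4706 (47.06%), PC2 0.3529 (35.29%), PC3 0.1765 (17.65%);  cumulative: 0.4706, 0.8235, 1


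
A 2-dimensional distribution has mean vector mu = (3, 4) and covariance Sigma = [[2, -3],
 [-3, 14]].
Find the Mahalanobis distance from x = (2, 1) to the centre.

Step 1 — centre the observation: (x - mu) = (-1, -3).

Step 2 — invert Sigma. det(Sigma) = 2·14 - (-3)² = 19.
  Sigma^{-1} = (1/det) · [[d, -b], [-b, a]] = [[0.7368, 0.1579],
 [0.1579, 0.1053]].

Step 3 — form the quadratic (x - mu)^T · Sigma^{-1} · (x - mu):
  Sigma^{-1} · (x - mu) = (-1.2105, -0.4737).
  (x - mu)^T · [Sigma^{-1} · (x - mu)] = (-1)·(-1.2105) + (-3)·(-0.4737) = 2.6316.

Step 4 — take square root: d = √(2.6316) ≈ 1.6222.

d(x, mu) = √(2.6316) ≈ 1.6222


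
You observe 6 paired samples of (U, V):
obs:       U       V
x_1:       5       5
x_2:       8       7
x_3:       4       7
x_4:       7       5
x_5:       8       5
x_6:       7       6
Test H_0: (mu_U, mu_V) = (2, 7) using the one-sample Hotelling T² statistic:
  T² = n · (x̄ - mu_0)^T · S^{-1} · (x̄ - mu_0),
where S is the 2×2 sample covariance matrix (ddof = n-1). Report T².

Step 1 — sample mean vector:
  mean(U) = (5 + 8 + 4 + 7 + 8 + 7) / 6 = 39/6 = 6.5
  mean(V) = (5 + 7 + 7 + 5 + 5 + 6) / 6 = 35/6 = 5.8333
  x̄ = (6.5, 5.8333),  deviation x̄ - mu_0 = (6.5, 5.8333) - (2, 7) = (4.5, -1.1667).

Step 2 — sample covariance matrix, S[i,j] = (1/(n-1)) · Σ_k (x_{k,i} - mean_i) · (x_{k,j} - mean_j), divisor n-1 = 5:
  S[U,U] = ((-1.5)·(-1.5) + (1.5)·(1.5) + (-2.5)·(-2.5) + (0.5)·(0.5) + (1.5)·(1.5) + (0.5)·(0.5)) / 5 = 13.5/5 = 2.7
  S[U,V] = ((-1.5)·(-0.8333) + (1.5)·(1.1667) + (-2.5)·(1.1667) + (0.5)·(-0.8333) + (1.5)·(-0.8333) + (0.5)·(0.1667)) / 5 = -1.5/5 = -0.3
  S[V,V] = ((-0.8333)·(-0.8333) + (1.1667)·(1.1667) + (1.1667)·(1.1667) + (-0.8333)·(-0.8333) + (-0.8333)·(-0.8333) + (0.1667)·(0.1667)) / 5 = 4.8333/5 = 0.9667
  S = [[2.7, -0.3],
 [-0.3, 0.9667]].

Step 3 — invert S. det(S) = 2.7·0.9667 - (-0.3)² = 2.52.
  S^{-1} = (1/det) · [[d, -b], [-b, a]] = [[0.3836, 0.119],
 [0.119, 1.0714]].

Step 4 — quadratic form (x̄ - mu_0)^T · S^{-1} · (x̄ - mu_0):
  S^{-1} · (x̄ - mu_0) = (1.5873, -0.7143),
  (x̄ - mu_0)^T · [...] = (4.5)·(1.5873) + (-1.1667)·(-0.7143) = 7.9762.

Step 5 — scale by n: T² = 6 · 7.9762 = 47.8571.

T² ≈ 47.8571


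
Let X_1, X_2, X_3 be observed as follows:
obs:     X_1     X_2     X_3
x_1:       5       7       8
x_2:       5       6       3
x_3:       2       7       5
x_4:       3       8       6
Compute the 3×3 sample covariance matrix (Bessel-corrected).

Step 1 — column means:
  mean(X_1) = (5 + 5 + 2 + 3) / 4 = 15/4 = 3.75
  mean(X_2) = (7 + 6 + 7 + 8) / 4 = 28/4 = 7
  mean(X_3) = (8 + 3 + 5 + 6) / 4 = 22/4 = 5.5

Step 2 — sample covariance S[i,j] = (1/(n-1)) · Σ_k (x_{k,i} - mean_i) · (x_{k,j} - mean_j), with n-1 = 3.
  S[X_1,X_1] = ((1.25)·(1.25) + (1.25)·(1.25) + (-1.75)·(-1.75) + (-0.75)·(-0.75)) / 3 = 6.75/3 = 2.25
  S[X_1,X_2] = ((1.25)·(0) + (1.25)·(-1) + (-1.75)·(0) + (-0.75)·(1)) / 3 = -2/3 = -0.6667
  S[X_1,X_3] = ((1.25)·(2.5) + (1.25)·(-2.5) + (-1.75)·(-0.5) + (-0.75)·(0.5)) / 3 = 0.5/3 = 0.1667
  S[X_2,X_2] = ((0)·(0) + (-1)·(-1) + (0)·(0) + (1)·(1)) / 3 = 2/3 = 0.6667
  S[X_2,X_3] = ((0)·(2.5) + (-1)·(-2.5) + (0)·(-0.5) + (1)·(0.5)) / 3 = 3/3 = 1
  S[X_3,X_3] = ((2.5)·(2.5) + (-2.5)·(-2.5) + (-0.5)·(-0.5) + (0.5)·(0.5)) / 3 = 13/3 = 4.3333

S is symmetric (S[j,i] = S[i,j]). Assembling:

S = [[2.25, -0.6667, 0.1667],
 [-0.6667, 0.6667, 1],
 [0.1667, 1, 4.3333]]


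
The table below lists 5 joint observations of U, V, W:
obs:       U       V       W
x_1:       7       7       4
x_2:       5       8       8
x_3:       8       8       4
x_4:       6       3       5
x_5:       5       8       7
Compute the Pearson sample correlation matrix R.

Step 1 — column means:
  mean(U) = (7 + 5 + 8 + 6 + 5) / 5 = 31/5 = 6.2
  mean(V) = (7 + 8 + 8 + 3 + 8) / 5 = 34/5 = 6.8
  mean(W) = (4 + 8 + 4 + 5 + 7) / 5 = 28/5 = 5.6

Step 2 — sample variances and covariances s[i,j] = (1/(n-1)) · Σ_k (x_{k,i} - mean_i) · (x_{k,j} - mean_j), with n-1 = 4:
  s[U,U] = ((0.8)·(0.8) + (-1.2)·(-1.2) + (1.8)·(1.8) + (-0.2)·(-0.2) + (-1.2)·(-1.2)) / 4 = 6.8/4 = 1.7
  s[U,V] = ((0.8)·(0.2) + (-1.2)·(1.2) + (1.8)·(1.2) + (-0.2)·(-3.8) + (-1.2)·(1.2)) / 4 = 0.2/4 = 0.05
  s[U,W] = ((0.8)·(-1.6) + (-1.2)·(2.4) + (1.8)·(-1.6) + (-0.2)·(-0.6) + (-1.2)·(1.4)) / 4 = -8.6/4 = -2.15
  s[V,V] = ((0.2)·(0.2) + (1.2)·(1.2) + (1.2)·(1.2) + (-3.8)·(-3.8) + (1.2)·(1.2)) / 4 = 18.8/4 = 4.7
  s[V,W] = ((0.2)·(-1.6) + (1.2)·(2.4) + (1.2)·(-1.6) + (-3.8)·(-0.6) + (1.2)·(1.4)) / 4 = 4.6/4 = 1.15
  s[W,W] = ((-1.6)·(-1.6) + (2.4)·(2.4) + (-1.6)·(-1.6) + (-0.6)·(-0.6) + (1.4)·(1.4)) / 4 = 13.2/4 = 3.3
  Sample standard deviations s_i = √(s[i,i]):
  s(U) = √(1.7) = 1.3038
  s(V) = √(4.7) = 2.1679
  s(W) = √(3.3) = 1.8166

Step 3 — r_{ij} = s_{ij} / (s_i · s_j):
  r[U,U] = 1 (diagonal).
  r[U,V] = 0.05 / (1.3038 · 2.1679) = 0.05 / 2.8267 = 0.0177
  r[U,W] = -2.15 / (1.3038 · 1.8166) = -2.15 / 2.3685 = -0.9077
  r[V,V] = 1 (diagonal).
  r[V,W] = 1.15 / (2.1679 · 1.8166) = 1.15 / 3.9383 = 0.292
  r[W,W] = 1 (diagonal).

R is symmetric with unit diagonal. Assembling:

R = [[1, 0.0177, -0.9077],
 [0.0177, 1, 0.292],
 [-0.9077, 0.292, 1]]


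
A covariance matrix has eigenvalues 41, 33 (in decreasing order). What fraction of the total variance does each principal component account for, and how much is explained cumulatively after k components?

Step 1 — total variance = trace(Sigma) = Σ λ_i = 41 + 33 = 74.

Step 2 — fraction explained by component i = λ_i / Σ λ:
  PC1: 41/74 = 0.5541
  PC2: 33/74 = 0.4459

Step 3 — cumulative fraction after k components = (λ_1 + ... + λ_k) / Σ λ:
  k = 1: 41/74 = 0.5541
  k = 2: (41 + 33)/74 = 74/74 = 1

Summary (fraction, with percent):

explained: PC1 0.5541 (55.41%), PC2 0.4459 (44.59%);  cumulative: 0.5541, 1


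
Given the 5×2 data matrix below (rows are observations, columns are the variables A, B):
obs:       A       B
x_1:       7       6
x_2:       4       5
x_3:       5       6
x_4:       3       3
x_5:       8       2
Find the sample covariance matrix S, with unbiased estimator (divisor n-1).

Step 1 — column means:
  mean(A) = (7 + 4 + 5 + 3 + 8) / 5 = 27/5 = 5.4
  mean(B) = (6 + 5 + 6 + 3 + 2) / 5 = 22/5 = 4.4

Step 2 — sample covariance S[i,j] = (1/(n-1)) · Σ_k (x_{k,i} - mean_i) · (x_{k,j} - mean_j), with n-1 = 4.
  S[A,A] = ((1.6)·(1.6) + (-1.4)·(-1.4) + (-0.4)·(-0.4) + (-2.4)·(-2.4) + (2.6)·(2.6)) / 4 = 17.2/4 = 4.3
  S[A,B] = ((1.6)·(1.6) + (-1.4)·(0.6) + (-0.4)·(1.6) + (-2.4)·(-1.4) + (2.6)·(-2.4)) / 4 = -1.8/4 = -0.45
  S[B,B] = ((1.6)·(1.6) + (0.6)·(0.6) + (1.6)·(1.6) + (-1.4)·(-1.4) + (-2.4)·(-2.4)) / 4 = 13.2/4 = 3.3

S is symmetric (S[j,i] = S[i,j]). Assembling:

S = [[4.3, -0.45],
 [-0.45, 3.3]]
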